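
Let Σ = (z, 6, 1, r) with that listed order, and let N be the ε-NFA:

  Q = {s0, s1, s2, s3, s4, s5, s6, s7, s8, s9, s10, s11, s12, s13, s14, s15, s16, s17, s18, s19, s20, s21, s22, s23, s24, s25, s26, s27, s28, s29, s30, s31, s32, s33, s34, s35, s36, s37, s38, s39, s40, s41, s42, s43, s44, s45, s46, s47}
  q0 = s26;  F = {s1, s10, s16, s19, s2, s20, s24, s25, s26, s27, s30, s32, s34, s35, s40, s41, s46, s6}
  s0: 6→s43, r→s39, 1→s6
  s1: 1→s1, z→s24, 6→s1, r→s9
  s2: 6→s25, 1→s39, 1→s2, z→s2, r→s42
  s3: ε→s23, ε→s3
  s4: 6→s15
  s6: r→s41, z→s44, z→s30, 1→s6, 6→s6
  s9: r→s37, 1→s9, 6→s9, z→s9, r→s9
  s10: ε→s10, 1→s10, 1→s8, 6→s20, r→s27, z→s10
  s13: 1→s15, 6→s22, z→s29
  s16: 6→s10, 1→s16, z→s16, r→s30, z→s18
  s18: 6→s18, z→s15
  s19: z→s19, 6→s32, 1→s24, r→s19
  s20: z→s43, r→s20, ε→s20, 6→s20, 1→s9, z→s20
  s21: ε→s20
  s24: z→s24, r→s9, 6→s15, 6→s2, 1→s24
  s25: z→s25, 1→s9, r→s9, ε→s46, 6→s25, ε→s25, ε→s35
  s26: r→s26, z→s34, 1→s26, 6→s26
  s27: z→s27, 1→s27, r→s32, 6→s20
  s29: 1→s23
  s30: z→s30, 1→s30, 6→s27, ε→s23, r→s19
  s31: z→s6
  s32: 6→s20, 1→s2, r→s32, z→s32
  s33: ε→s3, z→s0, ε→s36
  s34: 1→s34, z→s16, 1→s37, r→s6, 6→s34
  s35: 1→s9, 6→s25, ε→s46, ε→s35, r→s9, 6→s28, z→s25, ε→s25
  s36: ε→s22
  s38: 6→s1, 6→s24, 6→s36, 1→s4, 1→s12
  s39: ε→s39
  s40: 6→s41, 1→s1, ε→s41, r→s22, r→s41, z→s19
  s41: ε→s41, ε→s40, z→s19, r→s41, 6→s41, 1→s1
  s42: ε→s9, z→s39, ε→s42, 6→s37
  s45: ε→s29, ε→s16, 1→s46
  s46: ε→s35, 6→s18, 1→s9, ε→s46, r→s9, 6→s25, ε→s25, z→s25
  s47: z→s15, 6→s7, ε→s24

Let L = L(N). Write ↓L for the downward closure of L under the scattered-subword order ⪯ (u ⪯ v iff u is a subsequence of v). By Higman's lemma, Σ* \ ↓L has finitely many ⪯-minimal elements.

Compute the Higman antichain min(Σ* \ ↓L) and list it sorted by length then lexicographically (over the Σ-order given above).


Antichain: [zz661, zrr1r].

|Q|=48, |F|=18, |δ|=136 (27 ε).
min D↑ (16 st, q0=0, F={11}): 0:z→1,6→0,1→0,r→0 1:z→2,6→1,1→1,r→3 2:z→2,6→4,1→2,r→5 3:z→5,6→3,1→3,r→6 4:z→4,6→7,1→4,r→8 5:z→5,6→8,1→5,r→9 6:z→9,6→6,1→10,r→6 7:z→7,6→7,1→11,r→7 8:z→8,6→7,1→8,r→12 9:z→9,6→12,1→13,r→9 10:z→13,6→10,1→10,r→11 11:z→11,6→11,1→11,r→11 12:z→12,6→7,1→14,r→12 13:z→13,6→14,1→13,r→11 14:z→14,6→15,1→14,r→11 15:z→15,6→15,1→11,r→11 [Hopcroft].
'zz661': N↓-sim [30, 29, 23, 17, 10, 2] end={s37,s9} — reject; 5/5 deletions ∈↓L.
'zrr1r': |S_i|=[30, 29, 25, 20, 13, 4] end={s37,s39,s42,s9} rej; 5/5 single-dels accept.
2 obstructions.


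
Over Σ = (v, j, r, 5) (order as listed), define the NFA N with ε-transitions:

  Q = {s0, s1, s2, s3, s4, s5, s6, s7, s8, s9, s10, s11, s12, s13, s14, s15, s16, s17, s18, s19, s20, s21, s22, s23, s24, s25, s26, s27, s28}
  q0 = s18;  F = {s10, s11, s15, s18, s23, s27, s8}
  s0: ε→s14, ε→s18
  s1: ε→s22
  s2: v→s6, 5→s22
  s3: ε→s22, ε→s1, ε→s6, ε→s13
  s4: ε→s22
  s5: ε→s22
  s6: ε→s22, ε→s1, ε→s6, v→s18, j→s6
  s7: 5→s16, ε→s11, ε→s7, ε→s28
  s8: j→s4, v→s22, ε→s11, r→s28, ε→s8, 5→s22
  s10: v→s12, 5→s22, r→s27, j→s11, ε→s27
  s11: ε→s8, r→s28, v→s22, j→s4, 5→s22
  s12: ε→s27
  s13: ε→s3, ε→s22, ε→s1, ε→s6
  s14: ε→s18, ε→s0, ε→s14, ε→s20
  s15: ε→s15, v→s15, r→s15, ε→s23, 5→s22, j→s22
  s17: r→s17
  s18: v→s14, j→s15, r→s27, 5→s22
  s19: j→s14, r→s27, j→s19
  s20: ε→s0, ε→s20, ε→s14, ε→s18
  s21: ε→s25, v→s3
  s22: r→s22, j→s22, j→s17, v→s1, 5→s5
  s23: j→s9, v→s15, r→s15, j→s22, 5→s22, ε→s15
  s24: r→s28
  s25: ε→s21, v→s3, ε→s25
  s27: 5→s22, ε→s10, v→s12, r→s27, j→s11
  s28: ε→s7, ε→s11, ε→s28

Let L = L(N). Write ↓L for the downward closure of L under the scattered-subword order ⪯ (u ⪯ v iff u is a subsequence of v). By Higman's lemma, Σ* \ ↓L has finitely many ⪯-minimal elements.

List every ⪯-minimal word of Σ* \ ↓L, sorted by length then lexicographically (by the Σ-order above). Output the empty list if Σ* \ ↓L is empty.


|Q|=29, |F|=7, |δ|=88 (42 ε).
min D↑ (5 st, q0=0, F={3}): 0:v→0,j→1,r→2,5→3 1:v→1,j→3,r→1,5→3 2:v→2,j→4,r→2,5→3 3:v→3,j→3,r→3,5→3 4:v→3,j→3,r→4,5→3 [Hopcroft].
'5': N↓-sim [20, 5] end={s1,s16,s17,s22,s5} ∉↓L; 1/1 del acc.
'jj': N↓-sim [20, 13, 6] end={s1,s17,s22,s4,s5,s9} ∉↓L; 2/2 deletions ∈↓L.
'rjv': |S_i|=[20, 16, 11, 4] end={s1,s17,s22,s5} ∉↓L; 3/3 del acc.
3 minimals (antichain).

min(Σ*\↓L) = [5, jj, rjv].


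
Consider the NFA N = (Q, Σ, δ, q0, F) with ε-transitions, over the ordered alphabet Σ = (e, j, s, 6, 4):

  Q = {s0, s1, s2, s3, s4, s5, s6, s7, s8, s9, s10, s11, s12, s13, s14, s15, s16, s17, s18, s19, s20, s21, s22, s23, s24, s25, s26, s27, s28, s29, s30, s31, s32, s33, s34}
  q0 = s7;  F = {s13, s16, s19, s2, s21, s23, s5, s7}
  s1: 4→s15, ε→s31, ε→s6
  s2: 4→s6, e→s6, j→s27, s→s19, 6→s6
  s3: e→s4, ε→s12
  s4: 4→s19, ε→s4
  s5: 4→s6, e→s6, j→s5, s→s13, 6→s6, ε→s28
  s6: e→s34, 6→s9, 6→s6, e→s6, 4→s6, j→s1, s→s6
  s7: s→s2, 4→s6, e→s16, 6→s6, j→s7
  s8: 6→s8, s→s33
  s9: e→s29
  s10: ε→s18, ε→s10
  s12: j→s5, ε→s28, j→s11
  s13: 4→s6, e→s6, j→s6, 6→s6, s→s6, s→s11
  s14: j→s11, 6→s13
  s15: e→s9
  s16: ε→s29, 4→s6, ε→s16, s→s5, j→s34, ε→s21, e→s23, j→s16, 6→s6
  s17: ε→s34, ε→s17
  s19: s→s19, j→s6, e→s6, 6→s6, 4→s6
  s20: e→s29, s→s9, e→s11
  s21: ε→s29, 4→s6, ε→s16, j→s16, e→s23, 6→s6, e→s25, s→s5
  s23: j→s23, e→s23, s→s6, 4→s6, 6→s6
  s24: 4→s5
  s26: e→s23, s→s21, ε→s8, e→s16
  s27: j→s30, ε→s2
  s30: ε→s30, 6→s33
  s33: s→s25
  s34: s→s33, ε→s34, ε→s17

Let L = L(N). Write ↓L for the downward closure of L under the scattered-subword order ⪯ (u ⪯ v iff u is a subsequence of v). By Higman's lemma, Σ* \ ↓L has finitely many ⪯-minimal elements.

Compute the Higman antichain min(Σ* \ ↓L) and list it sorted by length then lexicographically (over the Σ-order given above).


|Q|=35, |F|=8, |δ|=92 (20 ε).
min D↑ (8 st, q0=0, F={3}): 0:e→1,j→0,s→2,6→3,4→3 1:e→4,j→1,s→5,6→3,4→3 2:e→3,j→2,s→6,6→3,4→3 3:e→3,j→3,s→3,6→3,4→3 4:e→4,j→4,s→3,6→3,4→3 5:e→3,j→5,s→7,6→3,4→3 6:e→3,j→3,s→6,6→3,4→3 7:e→3,j→3,s→3,6→3,4→3 (ε-aug+det+¬).
'6': run [22, 10] end={s1,s15,s17,s25,s29,s31,s33,s34,s6,s9} — reject; 1/1 del acc.
'4': |S_i|=[22, 10] end={s1,s15,s17,s25,s29,s31,s33,s34,s6,s9} ∉↓L; 1/1 single-dels accept.
'se': N↓-sim [22, 18, 10] end={s1,s15,s17,s25,s29,s31,s33,s34,s6,s9} ∉↓L; 2/2 del acc.
'ees': N↓-sim [22, 17, 11, 10] end={s1,s15,s17,s25,s29,s31,s33,s34,s6,s9} ∉↓L; 3/3 single-dels accept.
'ssj': N↓-sim [22, 18, 13, 10] end={s1,s15,s17,s25,s29,s31,s33,s34,s6,s9} ∉↓L; 3/3 deletions ∈↓L.
'esss': |S_i|=[22, 17, 14, 12, 11] end={s1,s11,s15,s17,s25,s29,s31,s33,s34,s6,s9} — reject; 4/4 del acc.
6 words, ⪯-incomp.

A = [6, 4, se, ees, ssj, esss].


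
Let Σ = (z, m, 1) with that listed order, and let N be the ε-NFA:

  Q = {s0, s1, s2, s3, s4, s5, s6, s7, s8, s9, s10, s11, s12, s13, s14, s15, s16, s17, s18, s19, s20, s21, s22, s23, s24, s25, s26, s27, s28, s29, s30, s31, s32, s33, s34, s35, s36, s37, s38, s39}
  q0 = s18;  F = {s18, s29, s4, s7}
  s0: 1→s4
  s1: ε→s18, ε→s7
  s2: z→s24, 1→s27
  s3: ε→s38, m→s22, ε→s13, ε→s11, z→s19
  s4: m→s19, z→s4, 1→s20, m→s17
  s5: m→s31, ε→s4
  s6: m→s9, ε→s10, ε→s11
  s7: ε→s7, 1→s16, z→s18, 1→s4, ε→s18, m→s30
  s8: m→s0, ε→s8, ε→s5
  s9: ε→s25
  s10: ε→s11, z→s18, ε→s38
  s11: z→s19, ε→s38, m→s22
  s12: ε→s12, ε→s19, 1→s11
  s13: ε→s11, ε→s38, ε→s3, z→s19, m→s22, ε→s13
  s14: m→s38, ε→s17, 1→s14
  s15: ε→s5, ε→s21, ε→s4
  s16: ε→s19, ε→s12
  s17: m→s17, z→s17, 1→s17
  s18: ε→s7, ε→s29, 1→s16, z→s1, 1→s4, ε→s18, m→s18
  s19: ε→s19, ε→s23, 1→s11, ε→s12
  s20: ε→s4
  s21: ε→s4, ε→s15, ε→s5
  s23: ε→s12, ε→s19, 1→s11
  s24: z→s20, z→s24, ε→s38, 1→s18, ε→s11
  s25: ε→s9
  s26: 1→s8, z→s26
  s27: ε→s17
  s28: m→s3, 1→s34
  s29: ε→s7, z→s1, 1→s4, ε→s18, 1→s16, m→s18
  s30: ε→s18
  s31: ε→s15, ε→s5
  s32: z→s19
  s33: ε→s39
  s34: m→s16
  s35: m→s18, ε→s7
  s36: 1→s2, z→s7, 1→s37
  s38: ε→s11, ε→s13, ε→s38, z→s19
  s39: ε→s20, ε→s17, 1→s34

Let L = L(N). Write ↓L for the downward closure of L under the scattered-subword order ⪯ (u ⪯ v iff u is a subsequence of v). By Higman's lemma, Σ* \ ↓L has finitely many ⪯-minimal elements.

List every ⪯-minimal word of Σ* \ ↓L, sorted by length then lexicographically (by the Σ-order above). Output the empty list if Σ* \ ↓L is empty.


|Q|=40, |F|=4, |δ|=108 (56 ε).
min D↑ (3 st, q0=0, F={2}): 0:z→0,m→0,1→1 1:z→1,m→2,1→1 2:z→2,m→2,1→2.
'1m': N↓-sim [17, 12, 9] end={s11,s12,s13,s17,s19,s22,s23,s3,s38} ∉↓L; 2/2 single-dels accept.
1 obstructions.

min(Σ*\↓L) = [1m].


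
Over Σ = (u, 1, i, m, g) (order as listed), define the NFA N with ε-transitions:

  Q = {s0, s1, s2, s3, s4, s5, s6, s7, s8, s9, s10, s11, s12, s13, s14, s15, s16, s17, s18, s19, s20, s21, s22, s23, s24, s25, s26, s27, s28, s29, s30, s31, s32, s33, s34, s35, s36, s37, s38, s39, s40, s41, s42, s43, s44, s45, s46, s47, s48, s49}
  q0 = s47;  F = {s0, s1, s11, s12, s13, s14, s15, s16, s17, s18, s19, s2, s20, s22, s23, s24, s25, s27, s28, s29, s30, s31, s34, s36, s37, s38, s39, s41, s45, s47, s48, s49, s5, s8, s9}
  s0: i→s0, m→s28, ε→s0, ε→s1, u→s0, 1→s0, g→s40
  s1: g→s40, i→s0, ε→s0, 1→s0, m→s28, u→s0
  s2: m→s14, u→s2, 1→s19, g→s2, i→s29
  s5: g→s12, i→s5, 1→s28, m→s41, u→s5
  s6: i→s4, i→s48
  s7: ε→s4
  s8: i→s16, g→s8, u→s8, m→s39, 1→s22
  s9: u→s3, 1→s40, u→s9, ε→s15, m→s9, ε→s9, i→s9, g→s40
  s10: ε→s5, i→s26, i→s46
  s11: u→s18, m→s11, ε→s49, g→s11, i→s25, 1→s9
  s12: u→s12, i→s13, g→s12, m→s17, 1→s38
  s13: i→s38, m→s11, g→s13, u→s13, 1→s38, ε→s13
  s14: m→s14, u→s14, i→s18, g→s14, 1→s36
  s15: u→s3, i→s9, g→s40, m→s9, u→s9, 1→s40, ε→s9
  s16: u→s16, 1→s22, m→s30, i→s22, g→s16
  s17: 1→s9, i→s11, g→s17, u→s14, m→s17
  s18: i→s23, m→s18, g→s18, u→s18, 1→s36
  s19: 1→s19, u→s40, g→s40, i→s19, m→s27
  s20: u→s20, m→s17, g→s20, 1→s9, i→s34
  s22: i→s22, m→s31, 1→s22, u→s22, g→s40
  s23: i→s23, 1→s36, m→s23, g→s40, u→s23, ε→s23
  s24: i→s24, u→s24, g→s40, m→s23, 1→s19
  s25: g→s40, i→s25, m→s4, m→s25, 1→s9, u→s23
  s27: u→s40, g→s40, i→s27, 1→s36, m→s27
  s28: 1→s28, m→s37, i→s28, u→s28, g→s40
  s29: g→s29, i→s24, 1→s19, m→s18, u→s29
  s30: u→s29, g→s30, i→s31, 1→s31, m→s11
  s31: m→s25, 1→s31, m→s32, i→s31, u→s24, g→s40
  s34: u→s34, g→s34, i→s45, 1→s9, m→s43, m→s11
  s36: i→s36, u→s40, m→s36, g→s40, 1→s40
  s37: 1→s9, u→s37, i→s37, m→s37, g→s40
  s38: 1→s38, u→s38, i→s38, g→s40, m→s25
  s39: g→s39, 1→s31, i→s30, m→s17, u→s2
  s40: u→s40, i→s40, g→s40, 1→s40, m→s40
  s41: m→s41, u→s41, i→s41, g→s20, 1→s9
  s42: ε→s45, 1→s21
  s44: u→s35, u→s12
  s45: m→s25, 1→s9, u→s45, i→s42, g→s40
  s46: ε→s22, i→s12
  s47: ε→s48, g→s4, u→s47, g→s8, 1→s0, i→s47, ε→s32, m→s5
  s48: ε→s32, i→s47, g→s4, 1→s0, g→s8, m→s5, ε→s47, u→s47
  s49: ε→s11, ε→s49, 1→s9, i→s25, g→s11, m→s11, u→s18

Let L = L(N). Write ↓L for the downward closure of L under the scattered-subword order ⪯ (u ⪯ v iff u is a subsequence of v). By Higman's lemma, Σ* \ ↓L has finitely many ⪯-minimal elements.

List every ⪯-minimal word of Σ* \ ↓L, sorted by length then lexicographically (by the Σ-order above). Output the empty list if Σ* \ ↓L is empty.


A = [1g, mm11, giig, gmu1u].

|Q|=50, |F|=35, |δ|=214 (19 ε).
min D↑ (32 st, q0=0, F={5}): 0:u→0,1→1,i→0,m→2,g→3 1:u→1,1→1,i→1,m→4,g→5 2:u→2,1→4,i→2,m→6,g→7 3:u→3,1→8,i→9,m→10,g→3 4:u→4,1→4,i→4,m→11,g→5 5:u→5,1→5,i→5,m→5,g→5 6:u→6,1→12,i→6,m→6,g→13 7:u→7,1→14,i→15,m→16,g→7 8:u→8,1→8,i→8,m→17,g→5 9:u→9,1→8,i→8,m→18,g→9 10:u→19,1→17,i→18,m→16,g→10 11:u→11,1→12,i→11,m→11,g→5 12:u→12,1→5,i→12,m→12,g→5 13:u→13,1→12,i→20,m→16,g→13 14:u→14,1→14,i→14,m→21,g→5 15:u→15,1→14,i→14,m→22,g→15 16:u→23,1→12,i→22,m→16,g→16 17:u→24,1→17,i→17,m→21,g→5 18:u→25,1→17,i→17,m→22,g→18 19:u→19,1→26,i→25,m→23,g→19 20:u→20,1→12,i→27,m→22,g→20 21:u→28,1→12,i→21,m→21,g→5 22:u→29,1→12,i→21,m→22,g→22 23:u→23,1→30,i→29,m→23,g→23 24:u→24,1→26,i→24,m→28,g→5 25:u→25,1→26,i→24,m→29,g→25 26:u→5,1→26,i→26,m→31,g→5 27:u→27,1→12,i→27,m→21,g→5 28:u→28,1→30,i→28,m→28,g→5 29:u→29,1→30,i→28,m→29,g→29 30:u→5,1→5,i→30,m→30,g→5 31:u→5,1→30,i→31,m→31,g→5 [Hopcroft].
'1g': run [42, 20, 1] end={s40} — reject; 2/2 del acc.
'mm11': N↓-sim [42, 35, 23, 6, 1] end={s40} rej; 4/4 deletions ∈↓L.
'giig': N↓-sim [42, 34, 27, 18, 1] end={s40} rej; 4/4 single-dels accept.
'gmu1u': N↓-sim [42, 34, 23, 13, 4, 1] end={s40} — reject; 5/5 single-dels accept.
4 obstructions.


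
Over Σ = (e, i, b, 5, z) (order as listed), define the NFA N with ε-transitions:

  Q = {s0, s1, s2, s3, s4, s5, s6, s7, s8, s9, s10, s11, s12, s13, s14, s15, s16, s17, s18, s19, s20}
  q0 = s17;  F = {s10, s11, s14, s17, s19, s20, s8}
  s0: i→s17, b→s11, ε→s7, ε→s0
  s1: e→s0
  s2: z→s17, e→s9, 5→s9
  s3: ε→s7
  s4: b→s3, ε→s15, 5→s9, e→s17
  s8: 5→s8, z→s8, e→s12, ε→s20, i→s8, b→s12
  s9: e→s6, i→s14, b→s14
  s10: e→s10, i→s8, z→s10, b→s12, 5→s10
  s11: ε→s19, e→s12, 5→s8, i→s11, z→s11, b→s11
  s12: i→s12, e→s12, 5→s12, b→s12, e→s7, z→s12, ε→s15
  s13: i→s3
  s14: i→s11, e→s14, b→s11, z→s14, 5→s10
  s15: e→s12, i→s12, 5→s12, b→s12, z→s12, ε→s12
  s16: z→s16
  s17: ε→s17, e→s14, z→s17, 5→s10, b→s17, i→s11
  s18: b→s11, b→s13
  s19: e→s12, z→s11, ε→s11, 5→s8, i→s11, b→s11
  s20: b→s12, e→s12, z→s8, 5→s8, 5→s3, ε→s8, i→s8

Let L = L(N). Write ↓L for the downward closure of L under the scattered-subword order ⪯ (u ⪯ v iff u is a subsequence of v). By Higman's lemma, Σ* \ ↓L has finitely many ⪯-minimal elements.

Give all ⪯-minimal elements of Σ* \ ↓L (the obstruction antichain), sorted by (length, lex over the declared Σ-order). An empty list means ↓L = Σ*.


|Q|=21, |F|=7, |δ|=74 (11 ε).
min D↑ (6 st, q0=0, F={4}): 0:e→1,i→2,b→0,5→3,z→0 1:e→1,i→2,b→2,5→3,z→1 2:e→4,i→2,b→2,5→5,z→2 3:e→3,i→5,b→4,5→3,z→3 4:e→4,i→4,b→4,5→4,z→4 5:e→4,i→5,b→4,5→5,z→5 [Hopcroft].
'ie': |S_i|=[11, 8, 3] end={s12,s15,s7} rej; 2/2 deletions ∈↓L.
'5b': |S_i|=[11, 7, 3] end={s12,s15,s7} rej; 2/2 del acc.
'ebe': run [11, 10, 8, 3] end={s12,s15,s7} ∉↓L; 3/3 single-dels accept.
3 minimals (antichain).

A = [ie, 5b, ebe].


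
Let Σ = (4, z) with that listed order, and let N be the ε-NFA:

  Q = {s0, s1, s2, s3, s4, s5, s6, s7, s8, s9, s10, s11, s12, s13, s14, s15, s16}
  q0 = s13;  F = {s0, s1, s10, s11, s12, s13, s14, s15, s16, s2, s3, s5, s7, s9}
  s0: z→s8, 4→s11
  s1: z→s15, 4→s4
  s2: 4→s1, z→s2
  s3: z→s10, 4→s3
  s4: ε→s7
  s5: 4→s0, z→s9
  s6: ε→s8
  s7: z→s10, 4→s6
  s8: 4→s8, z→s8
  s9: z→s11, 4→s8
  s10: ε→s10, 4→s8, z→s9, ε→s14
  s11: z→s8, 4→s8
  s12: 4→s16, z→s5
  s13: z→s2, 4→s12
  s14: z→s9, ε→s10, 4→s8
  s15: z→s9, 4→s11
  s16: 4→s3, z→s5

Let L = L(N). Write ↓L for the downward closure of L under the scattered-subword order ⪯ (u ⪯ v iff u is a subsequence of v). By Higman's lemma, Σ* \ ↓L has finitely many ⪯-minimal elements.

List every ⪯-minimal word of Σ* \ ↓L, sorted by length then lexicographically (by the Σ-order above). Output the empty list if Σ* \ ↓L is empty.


|Q|=17, |F|=14, |δ|=35 (5 ε).
min D↑ (14 st, q0=0, F={13}): 0:4→1,z→2 1:4→3,z→4 2:4→5,z→2 3:4→6,z→4 4:4→7,z→8 5:4→9,z→10 6:4→6,z→11 7:4→12,z→13 8:4→13,z→12 9:4→13,z→11 10:4→12,z→8 11:4→13,z→8 12:4→13,z→13 13:4→13,z→13.
'4z4z': |S_i|=[17, 15, 8, 3, 1] end={s8} rej; 4/4 deletions ∈↓L.
'4zz4': N↓-sim [17, 15, 8, 3, 1] end={s8} ∉↓L; 4/4 single-dels accept.
'z444': |S_i|=[17, 13, 11, 8, 2] end={s6,s8} ∉↓L; 4/4 single-dels accept.
'444z4': run [17, 15, 12, 8, 5, 1] end={s8} ∉↓L; 5/5 deletions ∈↓L.
'4zzzz': run [17, 15, 8, 3, 2, 1] end={s8} — reject; 5/5 deletions ∈↓L.
5 words, ⪯-incomp.

A = [4z4z, 4zz4, z444, 444z4, 4zzzz].


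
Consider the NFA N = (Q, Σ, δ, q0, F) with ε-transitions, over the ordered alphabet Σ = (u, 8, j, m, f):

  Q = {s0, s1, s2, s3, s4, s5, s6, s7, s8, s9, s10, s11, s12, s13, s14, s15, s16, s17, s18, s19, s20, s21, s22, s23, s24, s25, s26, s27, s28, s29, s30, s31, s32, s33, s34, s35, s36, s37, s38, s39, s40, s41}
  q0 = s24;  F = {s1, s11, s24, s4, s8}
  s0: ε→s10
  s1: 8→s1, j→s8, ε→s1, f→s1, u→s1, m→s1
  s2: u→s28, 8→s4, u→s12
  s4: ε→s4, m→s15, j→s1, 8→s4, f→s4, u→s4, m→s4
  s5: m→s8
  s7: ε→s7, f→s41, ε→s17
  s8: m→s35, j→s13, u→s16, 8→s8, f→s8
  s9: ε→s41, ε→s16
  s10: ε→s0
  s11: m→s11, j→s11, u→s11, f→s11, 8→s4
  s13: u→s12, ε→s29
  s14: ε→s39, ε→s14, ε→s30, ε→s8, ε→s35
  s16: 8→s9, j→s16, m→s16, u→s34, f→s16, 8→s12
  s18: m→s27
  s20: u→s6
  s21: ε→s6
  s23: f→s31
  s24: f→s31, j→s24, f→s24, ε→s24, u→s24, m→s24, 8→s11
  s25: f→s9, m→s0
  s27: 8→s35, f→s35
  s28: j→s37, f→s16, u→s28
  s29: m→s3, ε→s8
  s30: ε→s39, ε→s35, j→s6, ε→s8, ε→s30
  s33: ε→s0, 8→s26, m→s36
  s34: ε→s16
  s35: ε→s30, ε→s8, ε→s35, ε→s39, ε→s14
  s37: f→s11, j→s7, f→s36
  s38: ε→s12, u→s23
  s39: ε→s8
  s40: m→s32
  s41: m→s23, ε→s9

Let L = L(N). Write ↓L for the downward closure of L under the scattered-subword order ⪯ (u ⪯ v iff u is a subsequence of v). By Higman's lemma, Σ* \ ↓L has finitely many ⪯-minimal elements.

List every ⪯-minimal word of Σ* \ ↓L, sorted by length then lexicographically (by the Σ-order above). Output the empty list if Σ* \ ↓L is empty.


min(Σ*\↓L) = [88jju].

|Q|=42, |F|=5, |δ|=90 (31 ε).
min D↑ (6 st, q0=0, F={5}): 0:u→0,8→1,j→0,m→0,f→0 1:u→1,8→2,j→1,m→1,f→1 2:u→2,8→2,j→3,m→2,f→2 3:u→3,8→3,j→4,m→3,f→3 4:u→5,8→4,j→4,m→4,f→4 5:u→5,8→5,j→5,m→5,f→5 (ε-aug+det+¬).
'88jju': run [21, 20, 19, 17, 16, 7] end={s12,s16,s23,s31,s34,s41,s9} ∉↓L; 5/5 del acc.
1 words, ⪯-incomp.


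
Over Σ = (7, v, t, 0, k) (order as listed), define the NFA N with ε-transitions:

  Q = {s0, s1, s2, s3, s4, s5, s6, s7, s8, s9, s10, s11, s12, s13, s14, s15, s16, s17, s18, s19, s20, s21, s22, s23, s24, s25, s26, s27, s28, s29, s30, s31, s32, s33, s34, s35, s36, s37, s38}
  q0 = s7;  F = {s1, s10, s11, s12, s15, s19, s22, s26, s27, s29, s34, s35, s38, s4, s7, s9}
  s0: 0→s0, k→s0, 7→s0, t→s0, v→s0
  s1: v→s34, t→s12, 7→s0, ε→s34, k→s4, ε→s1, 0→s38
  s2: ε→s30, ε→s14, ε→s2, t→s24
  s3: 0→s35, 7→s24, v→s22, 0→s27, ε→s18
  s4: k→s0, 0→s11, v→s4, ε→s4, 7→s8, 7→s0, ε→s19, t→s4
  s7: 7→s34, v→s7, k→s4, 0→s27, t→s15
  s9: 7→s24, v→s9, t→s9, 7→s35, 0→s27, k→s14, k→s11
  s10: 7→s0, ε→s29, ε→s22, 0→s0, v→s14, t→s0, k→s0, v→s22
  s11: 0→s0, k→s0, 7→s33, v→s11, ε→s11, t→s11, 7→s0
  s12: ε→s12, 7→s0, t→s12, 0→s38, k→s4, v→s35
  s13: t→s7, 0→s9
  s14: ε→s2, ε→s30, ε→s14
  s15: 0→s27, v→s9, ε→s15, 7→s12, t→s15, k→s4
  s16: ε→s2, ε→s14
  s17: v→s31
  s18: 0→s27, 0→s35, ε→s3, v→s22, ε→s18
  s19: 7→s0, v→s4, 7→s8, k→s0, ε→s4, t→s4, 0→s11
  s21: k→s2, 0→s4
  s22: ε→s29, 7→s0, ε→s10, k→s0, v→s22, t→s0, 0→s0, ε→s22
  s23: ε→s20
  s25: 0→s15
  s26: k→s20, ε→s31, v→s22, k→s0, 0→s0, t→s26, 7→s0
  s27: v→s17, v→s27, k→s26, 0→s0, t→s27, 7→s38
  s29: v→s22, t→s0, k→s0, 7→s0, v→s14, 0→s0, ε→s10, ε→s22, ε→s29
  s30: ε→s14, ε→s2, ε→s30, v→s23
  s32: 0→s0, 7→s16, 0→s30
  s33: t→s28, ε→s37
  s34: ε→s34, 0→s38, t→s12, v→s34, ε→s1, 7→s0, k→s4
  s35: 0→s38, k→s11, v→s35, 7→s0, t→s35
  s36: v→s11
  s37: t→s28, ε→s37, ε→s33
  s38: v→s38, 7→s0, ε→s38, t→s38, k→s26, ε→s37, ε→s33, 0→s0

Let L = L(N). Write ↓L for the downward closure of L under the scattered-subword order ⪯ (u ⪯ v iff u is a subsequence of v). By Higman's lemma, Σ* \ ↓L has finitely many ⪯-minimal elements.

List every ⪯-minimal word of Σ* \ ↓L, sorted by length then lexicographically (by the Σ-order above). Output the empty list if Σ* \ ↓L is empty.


|Q|=39, |F|=16, |δ|=155 (40 ε).
min D↑ (13 st, q0=0, F={5}): 0:7→1,v→0,t→2,0→3,k→4 1:7→5,v→1,t→6,0→7,k→4 2:7→6,v→8,t→2,0→3,k→4 3:7→7,v→3,t→3,0→5,k→9 4:7→5,v→4,t→4,0→10,k→5 5:7→5,v→5,t→5,0→5,k→5 6:7→5,v→11,t→6,0→7,k→4 7:7→5,v→7,t→7,0→5,k→9 8:7→11,v→8,t→8,0→3,k→10 9:7→5,v→12,t→9,0→5,k→5 10:7→5,v→10,t→10,0→5,k→5 11:7→5,v→11,t→11,0→7,k→10 12:7→5,v→12,t→5,0→5,k→5 [Hopcroft].
'77': N↓-sim [29, 24, 5] end={s0,s28,s33,s37,s8} — reject; 2/2 del acc.
'00': N↓-sim [29, 19, 1] end={s0} ∉↓L; 2/2 single-dels accept.
'k7': run [29, 19, 5] end={s0,s28,s33,s37,s8} ∉↓L; 2/2 single-dels accept.
'kk': N↓-sim [29, 19, 2] end={s0,s20} — reject; 2/2 del acc.
'tvk0': N↓-sim [29, 26, 24, 16, 1] end={s0} rej; 4/4 del acc.
'0kvt': N↓-sim [29, 19, 12, 10, 2] end={s0,s24} ∉↓L; 4/4 single-dels accept.
6 obstructions.

A = [77, 00, k7, kk, tvk0, 0kvt].


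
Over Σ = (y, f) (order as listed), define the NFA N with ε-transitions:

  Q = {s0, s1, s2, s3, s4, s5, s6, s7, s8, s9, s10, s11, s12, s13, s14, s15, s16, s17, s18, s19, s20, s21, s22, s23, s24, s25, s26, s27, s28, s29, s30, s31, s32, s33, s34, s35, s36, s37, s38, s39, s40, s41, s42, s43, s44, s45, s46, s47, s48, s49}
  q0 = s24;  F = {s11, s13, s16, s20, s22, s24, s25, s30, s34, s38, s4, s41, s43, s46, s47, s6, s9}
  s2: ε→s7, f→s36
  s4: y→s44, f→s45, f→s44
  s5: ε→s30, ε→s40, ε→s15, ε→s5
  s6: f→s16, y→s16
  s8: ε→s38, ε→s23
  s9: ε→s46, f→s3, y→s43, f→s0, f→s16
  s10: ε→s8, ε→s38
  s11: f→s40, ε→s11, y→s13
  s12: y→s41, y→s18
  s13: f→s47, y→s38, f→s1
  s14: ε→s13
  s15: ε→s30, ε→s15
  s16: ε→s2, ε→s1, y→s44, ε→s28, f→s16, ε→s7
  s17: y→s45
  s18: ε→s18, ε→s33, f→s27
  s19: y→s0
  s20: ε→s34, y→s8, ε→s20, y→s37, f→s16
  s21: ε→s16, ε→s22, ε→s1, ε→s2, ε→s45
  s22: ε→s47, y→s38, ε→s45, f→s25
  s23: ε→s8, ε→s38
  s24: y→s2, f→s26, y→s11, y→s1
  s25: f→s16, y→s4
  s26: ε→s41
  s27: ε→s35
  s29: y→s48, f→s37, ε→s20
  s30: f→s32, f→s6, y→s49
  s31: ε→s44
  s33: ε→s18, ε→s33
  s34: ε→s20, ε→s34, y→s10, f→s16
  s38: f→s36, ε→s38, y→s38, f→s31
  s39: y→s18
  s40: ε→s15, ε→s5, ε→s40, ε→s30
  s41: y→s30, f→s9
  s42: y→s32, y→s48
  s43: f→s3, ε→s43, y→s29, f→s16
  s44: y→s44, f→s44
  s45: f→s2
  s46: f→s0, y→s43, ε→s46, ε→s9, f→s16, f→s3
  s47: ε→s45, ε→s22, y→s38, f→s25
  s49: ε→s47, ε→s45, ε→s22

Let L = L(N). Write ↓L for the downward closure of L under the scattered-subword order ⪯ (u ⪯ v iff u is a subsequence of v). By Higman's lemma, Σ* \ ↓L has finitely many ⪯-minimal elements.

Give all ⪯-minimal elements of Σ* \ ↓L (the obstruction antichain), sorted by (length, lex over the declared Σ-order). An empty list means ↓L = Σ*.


|Q|=50, |F|=17, |δ|=112 (52 ε).
min D↑ (15 st, q0=0, F={11}): 0:y→1,f→2 1:y→3,f→4 2:y→4,f→5 3:y→6,f→7 4:y→7,f→8 5:y→9,f→10 6:y→6,f→11 7:y→6,f→12 8:y→10,f→10 9:y→13,f→10 10:y→11,f→10 11:y→11,f→11 12:y→14,f→10 13:y→6,f→10 14:y→11,f→11 [Hopcroft].
'yyyf': N↓-sim [39, 33, 24, 13, 6] end={s2,s31,s36,s44,s45,s7} ∉↓L; 4/4 del acc.
'fffy': N↓-sim [39, 36, 27, 12, 1] end={s44} — reject; 4/4 del acc.
'yffyy': |S_i|=[39, 33, 23, 13, 9, 1] end={s44} ∉↓L; 5/5 single-dels accept.
'fyfyy': run [39, 36, 28, 15, 9, 1] end={s44} — reject; 5/5 deletions ∈↓L.
4 obstructions.

min(Σ*\↓L) = [yyyf, fffy, yffyy, fyfyy].


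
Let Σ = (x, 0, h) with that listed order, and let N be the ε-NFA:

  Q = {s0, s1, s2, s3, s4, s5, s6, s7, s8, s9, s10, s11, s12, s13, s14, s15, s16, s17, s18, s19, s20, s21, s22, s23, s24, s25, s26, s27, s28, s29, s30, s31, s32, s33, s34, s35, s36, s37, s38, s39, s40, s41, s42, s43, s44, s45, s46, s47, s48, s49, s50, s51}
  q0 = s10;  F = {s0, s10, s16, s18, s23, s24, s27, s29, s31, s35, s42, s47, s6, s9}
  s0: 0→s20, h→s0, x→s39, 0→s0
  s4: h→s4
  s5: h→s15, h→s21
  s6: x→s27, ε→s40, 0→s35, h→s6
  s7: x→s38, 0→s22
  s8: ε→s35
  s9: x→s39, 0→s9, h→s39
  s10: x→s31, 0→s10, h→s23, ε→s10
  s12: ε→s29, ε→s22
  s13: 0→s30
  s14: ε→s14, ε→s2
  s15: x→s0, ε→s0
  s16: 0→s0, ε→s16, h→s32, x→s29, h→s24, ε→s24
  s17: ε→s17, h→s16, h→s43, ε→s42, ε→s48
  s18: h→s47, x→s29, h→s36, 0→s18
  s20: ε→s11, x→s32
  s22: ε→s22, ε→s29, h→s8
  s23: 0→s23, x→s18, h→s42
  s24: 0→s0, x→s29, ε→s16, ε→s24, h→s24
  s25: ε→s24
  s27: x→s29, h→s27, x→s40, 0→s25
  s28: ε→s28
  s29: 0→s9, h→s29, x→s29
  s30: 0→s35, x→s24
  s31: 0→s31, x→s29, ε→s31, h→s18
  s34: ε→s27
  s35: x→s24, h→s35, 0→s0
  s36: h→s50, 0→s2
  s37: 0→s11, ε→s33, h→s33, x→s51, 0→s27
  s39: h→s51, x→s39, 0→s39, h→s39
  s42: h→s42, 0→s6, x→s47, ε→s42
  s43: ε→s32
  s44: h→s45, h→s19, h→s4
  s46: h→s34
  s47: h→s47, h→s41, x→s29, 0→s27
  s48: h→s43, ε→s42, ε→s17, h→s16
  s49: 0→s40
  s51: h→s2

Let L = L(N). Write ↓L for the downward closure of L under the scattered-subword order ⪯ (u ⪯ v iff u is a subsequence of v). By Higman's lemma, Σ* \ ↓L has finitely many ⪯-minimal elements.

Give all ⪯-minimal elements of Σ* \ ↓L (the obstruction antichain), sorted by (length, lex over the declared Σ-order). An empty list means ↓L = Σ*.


min(Σ*\↓L) = [xx0x, xx0h, hh000x].

|Q|=52, |F|=14, |δ|=105 (27 ε).
min D↑ (14 st, q0=0, F={9}): 0:x→1,0→0,h→2 1:x→3,0→1,h→4 2:x→4,0→2,h→5 3:x→3,0→6,h→3 4:x→3,0→4,h→7 5:x→7,0→8,h→5 6:x→9,0→6,h→9 7:x→3,0→10,h→7 8:x→10,0→11,h→8 9:x→9,0→9,h→9 10:x→3,0→12,h→10 11:x→12,0→13,h→11 12:x→3,0→13,h→12 13:x→9,0→13,h→13 (ε-aug+det+¬).
'xx0x': N↓-sim [25, 20, 7, 4, 3] end={s2,s39,s51} — reject; 4/4 deletions ∈↓L.
'xx0h': N↓-sim [25, 20, 7, 4, 3] end={s2,s39,s51} rej; 4/4 deletions ∈↓L.
'hh000x': N↓-sim [25, 23, 21, 16, 13, 8, 4] end={s2,s32,s39,s51} — reject; 6/6 del acc.
3 minimals (antichain).


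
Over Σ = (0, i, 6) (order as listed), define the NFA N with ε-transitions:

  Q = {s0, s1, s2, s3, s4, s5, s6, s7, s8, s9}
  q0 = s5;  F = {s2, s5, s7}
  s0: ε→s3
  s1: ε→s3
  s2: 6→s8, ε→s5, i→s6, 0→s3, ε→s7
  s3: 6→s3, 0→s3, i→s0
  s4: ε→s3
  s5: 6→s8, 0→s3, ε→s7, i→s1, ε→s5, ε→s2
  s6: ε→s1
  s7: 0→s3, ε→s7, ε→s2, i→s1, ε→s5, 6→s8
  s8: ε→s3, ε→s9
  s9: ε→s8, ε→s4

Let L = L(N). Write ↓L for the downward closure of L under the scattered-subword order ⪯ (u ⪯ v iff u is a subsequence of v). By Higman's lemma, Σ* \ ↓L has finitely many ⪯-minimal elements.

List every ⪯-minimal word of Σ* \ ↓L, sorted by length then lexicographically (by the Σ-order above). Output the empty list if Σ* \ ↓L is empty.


Antichain: [0, i, 6].

|Q|=10, |F|=3, |δ|=28 (16 ε).
min D↑ (2 st, q0=0, F={1}): 0:0→1,i→1,6→1 1:0→1,i→1,6→1.
'0': |S_i|=[10, 2] end={s0,s3} — reject; 1/1 del acc.
'i': |S_i|=[10, 4] end={s0,s1,s3,s6} rej; 1/1 del acc.
'6': |S_i|=[10, 5] end={s0,s3,s4,s8,s9} rej; 1/1 single-dels accept.
3 words, ⪯-incomp.


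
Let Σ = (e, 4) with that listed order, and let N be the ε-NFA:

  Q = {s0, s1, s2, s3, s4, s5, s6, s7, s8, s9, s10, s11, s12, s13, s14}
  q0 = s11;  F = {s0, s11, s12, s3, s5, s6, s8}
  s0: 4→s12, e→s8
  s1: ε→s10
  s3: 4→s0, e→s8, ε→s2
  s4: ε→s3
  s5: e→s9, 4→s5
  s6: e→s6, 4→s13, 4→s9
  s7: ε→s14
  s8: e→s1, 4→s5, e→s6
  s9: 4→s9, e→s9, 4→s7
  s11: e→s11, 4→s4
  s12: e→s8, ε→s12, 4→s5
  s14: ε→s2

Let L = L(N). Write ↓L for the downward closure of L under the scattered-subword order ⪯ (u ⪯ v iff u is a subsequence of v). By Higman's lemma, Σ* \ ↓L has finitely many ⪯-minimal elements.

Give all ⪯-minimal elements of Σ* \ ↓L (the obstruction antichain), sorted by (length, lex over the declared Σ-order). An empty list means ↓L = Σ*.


|Q|=15, |F|=7, |δ|=25 (6 ε).
min D↑ (8 st, q0=0, F={7}): 0:e→0,4→1 1:e→2,4→3 2:e→4,4→5 3:e→2,4→6 4:e→4,4→7 5:e→7,4→5 6:e→2,4→5 7:e→7,4→7 (ε-aug+det+¬).
'4ee4': run [15, 14, 10, 8, 5] end={s13,s14,s2,s7,s9} ∉↓L; 4/4 single-dels accept.
'4e4e': |S_i|=[15, 14, 10, 6, 4] end={s14,s2,s7,s9} — reject; 4/4 del acc.
'4444e': N↓-sim [15, 14, 12, 11, 6, 4] end={s14,s2,s7,s9} ∉↓L; 5/5 single-dels accept.
3 obstructions.

Antichain: [4ee4, 4e4e, 4444e].


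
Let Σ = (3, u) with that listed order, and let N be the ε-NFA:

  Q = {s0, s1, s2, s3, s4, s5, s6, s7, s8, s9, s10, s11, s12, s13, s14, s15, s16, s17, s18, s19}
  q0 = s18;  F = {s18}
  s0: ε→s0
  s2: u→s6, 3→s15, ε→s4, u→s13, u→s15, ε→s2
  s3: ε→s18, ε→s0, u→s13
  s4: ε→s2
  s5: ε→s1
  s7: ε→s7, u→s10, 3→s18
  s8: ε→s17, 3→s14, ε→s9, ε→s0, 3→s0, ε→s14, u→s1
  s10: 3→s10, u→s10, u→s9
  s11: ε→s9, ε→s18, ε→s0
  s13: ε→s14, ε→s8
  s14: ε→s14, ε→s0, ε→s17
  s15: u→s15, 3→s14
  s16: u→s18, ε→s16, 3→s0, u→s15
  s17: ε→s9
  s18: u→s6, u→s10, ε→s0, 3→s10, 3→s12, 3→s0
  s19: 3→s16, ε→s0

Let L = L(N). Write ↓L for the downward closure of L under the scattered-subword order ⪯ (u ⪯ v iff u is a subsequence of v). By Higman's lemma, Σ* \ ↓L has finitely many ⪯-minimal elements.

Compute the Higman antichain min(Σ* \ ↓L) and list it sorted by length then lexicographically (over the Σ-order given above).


|Q|=20, |F|=1, |δ|=48 (24 ε).
min D↑ (2 st, q0=0, F={1}): 0:3→1,u→1 1:3→1,u→1.
'3': |S_i|=[6, 4] end={s0,s10,s12,s9} ∉↓L; 1/1 del acc.
'u': N↓-sim [6, 3] end={s10,s6,s9} ∉↓L; 1/1 del acc.
2 obstructions.

Antichain: [3, u].


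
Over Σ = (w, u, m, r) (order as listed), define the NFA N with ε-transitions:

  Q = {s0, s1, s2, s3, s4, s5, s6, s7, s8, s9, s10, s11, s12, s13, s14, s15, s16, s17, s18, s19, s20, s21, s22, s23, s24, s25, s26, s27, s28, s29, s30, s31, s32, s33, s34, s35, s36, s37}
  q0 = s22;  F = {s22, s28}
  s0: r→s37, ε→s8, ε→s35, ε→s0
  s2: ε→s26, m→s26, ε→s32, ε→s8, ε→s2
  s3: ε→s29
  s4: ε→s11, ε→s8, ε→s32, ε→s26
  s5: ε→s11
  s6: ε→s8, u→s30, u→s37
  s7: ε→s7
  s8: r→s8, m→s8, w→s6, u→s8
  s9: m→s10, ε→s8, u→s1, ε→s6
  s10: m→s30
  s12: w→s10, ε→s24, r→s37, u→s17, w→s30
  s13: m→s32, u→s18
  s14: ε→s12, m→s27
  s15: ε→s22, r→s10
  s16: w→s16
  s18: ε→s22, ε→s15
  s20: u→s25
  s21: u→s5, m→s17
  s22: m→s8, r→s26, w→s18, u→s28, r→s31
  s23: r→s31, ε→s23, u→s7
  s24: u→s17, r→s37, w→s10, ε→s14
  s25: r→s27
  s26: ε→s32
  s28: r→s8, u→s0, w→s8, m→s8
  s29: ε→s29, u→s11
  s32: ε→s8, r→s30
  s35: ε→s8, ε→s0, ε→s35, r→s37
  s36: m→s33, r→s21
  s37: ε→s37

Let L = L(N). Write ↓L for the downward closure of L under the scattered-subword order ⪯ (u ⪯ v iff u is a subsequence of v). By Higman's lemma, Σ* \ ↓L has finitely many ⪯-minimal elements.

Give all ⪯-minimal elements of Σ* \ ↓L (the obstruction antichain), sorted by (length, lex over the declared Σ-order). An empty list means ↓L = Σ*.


A = [m, r, uw, uu].

|Q|=38, |F|=2, |δ|=74 (31 ε).
min D↑ (3 st, q0=0, F={2}): 0:w→0,u→1,m→2,r→2 1:w→2,u→2,m→2,r→2 2:w→2,u→2,m→2,r→2 [Hopcroft].
'm': N↓-sim [14, 4] end={s30,s37,s6,s8} ∉↓L; 1/1 del acc.
'r': N↓-sim [14, 8] end={s10,s26,s30,s31,s32,s37,s6,s8} rej; 1/1 single-dels accept.
'uw': N↓-sim [14, 7, 4] end={s30,s37,s6,s8} ∉↓L; 2/2 deletions ∈↓L.
'uu': |S_i|=[14, 7, 6] end={s0,s30,s35,s37,s6,s8} ∉↓L; 2/2 deletions ∈↓L.
4 words, ⪯-incomp.


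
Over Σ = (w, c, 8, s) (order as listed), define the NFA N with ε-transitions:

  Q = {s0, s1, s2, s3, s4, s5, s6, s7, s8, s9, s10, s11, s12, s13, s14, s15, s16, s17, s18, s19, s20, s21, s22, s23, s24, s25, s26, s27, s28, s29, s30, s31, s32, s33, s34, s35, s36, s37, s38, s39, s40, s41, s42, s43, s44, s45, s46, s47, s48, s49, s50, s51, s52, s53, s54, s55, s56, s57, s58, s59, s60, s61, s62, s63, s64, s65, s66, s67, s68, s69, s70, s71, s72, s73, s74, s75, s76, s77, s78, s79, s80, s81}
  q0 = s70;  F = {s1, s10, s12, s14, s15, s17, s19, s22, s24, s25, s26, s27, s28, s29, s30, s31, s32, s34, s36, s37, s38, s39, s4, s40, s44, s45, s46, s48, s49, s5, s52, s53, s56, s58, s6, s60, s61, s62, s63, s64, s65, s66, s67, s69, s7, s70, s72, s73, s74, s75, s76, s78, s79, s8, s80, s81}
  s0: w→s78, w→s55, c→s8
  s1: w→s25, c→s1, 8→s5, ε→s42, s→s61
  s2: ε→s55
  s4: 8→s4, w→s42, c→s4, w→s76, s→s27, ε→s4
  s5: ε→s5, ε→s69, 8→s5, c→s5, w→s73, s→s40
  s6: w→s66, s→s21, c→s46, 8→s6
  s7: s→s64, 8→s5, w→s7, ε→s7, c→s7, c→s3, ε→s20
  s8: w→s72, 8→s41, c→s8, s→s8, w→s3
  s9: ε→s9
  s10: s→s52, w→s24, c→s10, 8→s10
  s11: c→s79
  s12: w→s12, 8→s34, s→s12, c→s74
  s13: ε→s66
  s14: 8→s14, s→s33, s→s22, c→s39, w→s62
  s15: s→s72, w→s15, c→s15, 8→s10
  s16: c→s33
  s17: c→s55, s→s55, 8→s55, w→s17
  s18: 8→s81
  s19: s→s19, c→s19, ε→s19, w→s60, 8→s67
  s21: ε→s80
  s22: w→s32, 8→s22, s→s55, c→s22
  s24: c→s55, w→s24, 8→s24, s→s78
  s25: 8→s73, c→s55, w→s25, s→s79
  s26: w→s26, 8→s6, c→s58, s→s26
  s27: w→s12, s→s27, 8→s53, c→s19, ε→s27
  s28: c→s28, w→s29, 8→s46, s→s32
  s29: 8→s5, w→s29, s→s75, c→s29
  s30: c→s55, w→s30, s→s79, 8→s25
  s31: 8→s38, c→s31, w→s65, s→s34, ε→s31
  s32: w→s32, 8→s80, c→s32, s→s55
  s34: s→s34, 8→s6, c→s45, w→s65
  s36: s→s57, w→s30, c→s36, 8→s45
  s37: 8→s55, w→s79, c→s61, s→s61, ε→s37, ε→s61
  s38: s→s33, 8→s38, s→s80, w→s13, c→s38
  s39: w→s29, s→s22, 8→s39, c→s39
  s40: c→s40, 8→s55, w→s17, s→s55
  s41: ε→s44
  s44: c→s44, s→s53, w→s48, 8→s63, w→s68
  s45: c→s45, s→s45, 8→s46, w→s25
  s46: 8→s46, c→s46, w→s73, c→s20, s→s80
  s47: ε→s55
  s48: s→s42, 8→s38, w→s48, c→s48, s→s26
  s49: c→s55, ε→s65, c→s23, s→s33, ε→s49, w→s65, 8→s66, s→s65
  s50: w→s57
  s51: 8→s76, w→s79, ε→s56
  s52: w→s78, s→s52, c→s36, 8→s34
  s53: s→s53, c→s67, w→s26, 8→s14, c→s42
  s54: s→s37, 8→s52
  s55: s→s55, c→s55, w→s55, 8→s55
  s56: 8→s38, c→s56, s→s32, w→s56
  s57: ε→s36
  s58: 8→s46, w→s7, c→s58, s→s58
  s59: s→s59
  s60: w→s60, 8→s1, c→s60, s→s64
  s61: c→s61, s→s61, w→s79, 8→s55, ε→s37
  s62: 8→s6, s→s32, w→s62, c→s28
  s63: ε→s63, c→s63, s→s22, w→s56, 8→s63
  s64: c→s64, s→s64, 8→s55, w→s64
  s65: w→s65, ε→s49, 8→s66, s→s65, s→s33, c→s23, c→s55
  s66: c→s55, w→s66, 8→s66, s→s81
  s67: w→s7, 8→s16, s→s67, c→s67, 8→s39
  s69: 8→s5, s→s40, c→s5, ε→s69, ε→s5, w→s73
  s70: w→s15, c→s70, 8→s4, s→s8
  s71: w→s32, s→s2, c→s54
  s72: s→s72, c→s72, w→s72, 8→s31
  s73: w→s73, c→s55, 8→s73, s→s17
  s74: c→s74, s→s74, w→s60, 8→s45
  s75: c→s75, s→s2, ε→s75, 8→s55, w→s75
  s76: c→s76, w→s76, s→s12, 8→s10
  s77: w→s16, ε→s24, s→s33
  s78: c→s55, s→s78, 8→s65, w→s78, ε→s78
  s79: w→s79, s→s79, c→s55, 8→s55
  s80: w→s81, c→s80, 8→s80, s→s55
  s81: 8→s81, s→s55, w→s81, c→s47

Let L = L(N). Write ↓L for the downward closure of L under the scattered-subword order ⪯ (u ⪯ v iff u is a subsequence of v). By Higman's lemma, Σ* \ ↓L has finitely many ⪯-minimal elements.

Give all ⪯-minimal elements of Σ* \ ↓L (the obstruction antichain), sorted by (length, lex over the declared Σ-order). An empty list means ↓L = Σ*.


Antichain: [w8wc, s88ss, 8scws8].

|Q|=82, |F|=56, |δ|=288 (29 ε).
min D↑ (54 st, q0=0, F={17}): 0:w→1,c→0,8→2,s→3 1:w→1,c→1,8→4,s→5 2:w→6,c→2,8→2,s→7 3:w→5,c→3,8→8,s→3 4:w→9,c→4,8→4,s→10 5:w→5,c→5,8→11,s→5 6:w→6,c→6,8→4,s→12 7:w→12,c→13,8→14,s→7 8:w→15,c→8,8→16,s→14 9:w→9,c→17,8→9,s→18 10:w→18,c→19,8→20,s→10 11:w→21,c→11,8→22,s→20 12:w→12,c→23,8→20,s→12 13:w→24,c→13,8→25,s→13 14:w→26,c→25,8→27,s→14 15:w→15,c→15,8→22,s→26 16:w→28,c→16,8→16,s→29 17:w→17,c→17,8→17,s→17 18:w→18,c→17,8→21,s→18 19:w→30,c→19,8→31,s→19 20:w→21,c→31,8→32,s→20 21:w→21,c→17,8→33,s→21 22:w→33,c→22,8→22,s→34 23:w→24,c→23,8→31,s→23 24:w→24,c→24,8→35,s→36 25:w→37,c→25,8→38,s→25 26:w→26,c→39,8→32,s→26 27:w→40,c→38,8→27,s→29 28:w→28,c→28,8→22,s→41 29:w→41,c→29,8→29,s→17 30:w→30,c→17,8→42,s→43 31:w→42,c→31,8→44,s→31 32:w→33,c→44,8→32,s→34 33:w→33,c→17,8→33,s→45 34:w→45,c→34,8→34,s→17 35:w→42,c→35,8→46,s→47 36:w→36,c→36,8→17,s→36 37:w→37,c→37,8→46,s→36 38:w→48,c→38,8→38,s→29 39:w→37,c→39,8→44,s→39 40:w→40,c→49,8→32,s→41 41:w→41,c→41,8→34,s→17 42:w→42,c→17,8→50,s→43 43:w→43,c→17,8→17,s→43 44:w→50,c→44,8→44,s→34 45:w→45,c→17,8→45,s→17 46:w→50,c→46,8→46,s→51 47:w→43,c→47,8→17,s→47 48:w→48,c→48,8→46,s→52 49:w→48,c→49,8→44,s→41 50:w→50,c→17,8→50,s→53 51:w→53,c→51,8→17,s→17 52:w→52,c→52,8→17,s→17 53:w→53,c→17,8→17,s→17 (ε-aug+det+¬).
'w8wc': N↓-sim [70, 56, 36, 16, 3] end={s23,s47,s55} ∉↓L; 4/4 del acc.
's88ss': |S_i|=[70, 64, 52, 29, 12, 2] end={s2,s55} rej; 5/5 deletions ∈↓L.
'8scws8': run [70, 66, 53, 39, 25, 9, 1] end={s55} ∉↓L; 6/6 del acc.
3 words, ⪯-incomp.


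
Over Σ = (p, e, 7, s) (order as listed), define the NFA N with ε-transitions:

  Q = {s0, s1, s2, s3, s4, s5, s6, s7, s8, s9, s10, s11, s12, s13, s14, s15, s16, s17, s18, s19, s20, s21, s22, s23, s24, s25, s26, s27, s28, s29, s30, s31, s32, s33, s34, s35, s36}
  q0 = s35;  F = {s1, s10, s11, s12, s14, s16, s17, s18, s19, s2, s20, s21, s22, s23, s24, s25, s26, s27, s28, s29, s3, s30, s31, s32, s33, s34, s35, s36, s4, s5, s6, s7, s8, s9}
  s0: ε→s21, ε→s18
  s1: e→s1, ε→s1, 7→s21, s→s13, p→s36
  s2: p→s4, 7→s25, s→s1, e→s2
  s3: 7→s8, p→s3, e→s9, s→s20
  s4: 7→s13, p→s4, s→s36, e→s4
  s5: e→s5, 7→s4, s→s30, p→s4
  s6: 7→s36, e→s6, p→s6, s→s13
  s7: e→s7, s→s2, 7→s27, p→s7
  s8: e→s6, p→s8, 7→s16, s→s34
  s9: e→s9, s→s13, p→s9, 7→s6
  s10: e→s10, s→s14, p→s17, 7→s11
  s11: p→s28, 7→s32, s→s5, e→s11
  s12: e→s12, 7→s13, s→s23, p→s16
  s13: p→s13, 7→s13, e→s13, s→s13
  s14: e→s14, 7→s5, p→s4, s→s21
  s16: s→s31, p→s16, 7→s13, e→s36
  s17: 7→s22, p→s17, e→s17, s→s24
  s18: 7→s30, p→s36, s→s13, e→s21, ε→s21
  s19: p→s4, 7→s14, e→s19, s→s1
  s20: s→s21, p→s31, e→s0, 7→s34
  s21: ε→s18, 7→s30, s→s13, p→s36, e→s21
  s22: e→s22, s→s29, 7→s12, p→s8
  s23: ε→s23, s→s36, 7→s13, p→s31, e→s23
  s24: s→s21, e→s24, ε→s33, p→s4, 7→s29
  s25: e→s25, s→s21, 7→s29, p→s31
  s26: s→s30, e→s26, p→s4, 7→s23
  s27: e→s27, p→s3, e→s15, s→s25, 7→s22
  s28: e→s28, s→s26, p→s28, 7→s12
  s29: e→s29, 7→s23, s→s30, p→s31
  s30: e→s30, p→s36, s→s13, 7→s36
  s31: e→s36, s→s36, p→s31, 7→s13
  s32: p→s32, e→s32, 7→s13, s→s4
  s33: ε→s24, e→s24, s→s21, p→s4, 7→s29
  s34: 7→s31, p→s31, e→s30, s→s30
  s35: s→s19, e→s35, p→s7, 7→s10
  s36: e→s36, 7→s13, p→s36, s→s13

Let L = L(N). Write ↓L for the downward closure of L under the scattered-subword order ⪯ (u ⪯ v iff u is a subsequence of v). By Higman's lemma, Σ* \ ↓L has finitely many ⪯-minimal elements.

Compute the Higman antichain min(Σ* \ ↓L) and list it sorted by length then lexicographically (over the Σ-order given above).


|Q|=37, |F|=34, |δ|=149 (8 ε).
min D↑ (33 st, q0=0, F={19}): 0:p→1,e→0,7→2,s→3 1:p→1,e→1,7→4,s→5 2:p→6,e→2,7→7,s→8 3:p→9,e→3,7→8,s→10 4:p→11,e→4,7→12,s→13 5:p→9,e→5,7→13,s→10 6:p→6,e→6,7→12,s→14 7:p→15,e→7,7→16,s→17 8:p→9,e→8,7→17,s→18 9:p→9,e→9,7→19,s→20 10:p→20,e→10,7→18,s→19 11:p→11,e→21,7→22,s→23 12:p→22,e→12,7→24,s→25 13:p→26,e→13,7→25,s→18 14:p→9,e→14,7→25,s→18 15:p→15,e→15,7→24,s→27 16:p→16,e→16,7→19,s→9 17:p→9,e→17,7→9,s→28 18:p→20,e→18,7→28,s→19 19:p→19,e→19,7→19,s→19 20:p→20,e→20,7→19,s→19 21:p→21,e→21,7→29,s→19 22:p→22,e→29,7→30,s→31 23:p→26,e→18,7→31,s→18 24:p→30,e→24,7→19,s→32 25:p→26,e→25,7→32,s→28 26:p→26,e→20,7→19,s→20 27:p→9,e→27,7→32,s→28 28:p→20,e→28,7→20,s→19 29:p→29,e→29,7→20,s→19 30:p→30,e→20,7→19,s→26 31:p→26,e→28,7→26,s→28 32:p→26,e→32,7→19,s→20 (ε-aug+det+¬).
'sp7': run [37, 21, 4, 1] end={s13} rej; 3/3 single-dels accept.
'sss': run [37, 21, 6, 1] end={s13} ∉↓L; 3/3 del acc.
'7777': N↓-sim [37, 32, 18, 8, 1] end={s13} rej; 4/4 del acc.
'p7pes': |S_i|=[37, 31, 21, 14, 8, 1] end={s13} ∉↓L; 5/5 del acc.
4 minimals (antichain).

A = [sp7, sss, 7777, p7pes].
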